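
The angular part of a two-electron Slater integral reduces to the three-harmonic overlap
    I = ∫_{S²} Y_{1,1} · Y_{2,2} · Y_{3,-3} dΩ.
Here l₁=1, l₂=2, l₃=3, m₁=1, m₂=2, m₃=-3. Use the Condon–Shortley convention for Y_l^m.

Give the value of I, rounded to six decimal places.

m-sum 0 ✓  L=6 even ✓  1≤3≤3 ✓
Π(2lᵢ+1) = 3×5×7 = 105
triangle coeff Δ(1,2,3) = 1/105
Σ_t [0,0]: t=0:+1/4 = 1/4
(3j)²=3/35 [(1 2 3; 0 0 0)], sign=-1
Σ_t [0,0]: t=0:+1/48 = 1/48
(3j)²=1/7 [(1 2 3; 1 2 -3)], sign=+1
⇒ 4πI² = 9/7
I = (-1)√(9/7/(4π)) = -0.31986543

-0.319865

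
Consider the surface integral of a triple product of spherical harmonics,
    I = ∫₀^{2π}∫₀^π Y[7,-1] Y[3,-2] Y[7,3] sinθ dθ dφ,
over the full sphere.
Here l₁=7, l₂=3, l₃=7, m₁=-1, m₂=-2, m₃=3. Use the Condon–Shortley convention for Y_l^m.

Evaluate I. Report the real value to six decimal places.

0.000000

L=17 odd ⇒ parity kills the (l;000) factor ⇒ I = 0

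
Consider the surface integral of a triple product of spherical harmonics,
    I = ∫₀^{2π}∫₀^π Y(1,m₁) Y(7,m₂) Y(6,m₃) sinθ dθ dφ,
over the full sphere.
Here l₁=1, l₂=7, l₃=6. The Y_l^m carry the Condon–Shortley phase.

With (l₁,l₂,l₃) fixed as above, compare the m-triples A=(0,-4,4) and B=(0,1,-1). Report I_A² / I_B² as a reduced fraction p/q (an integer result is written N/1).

11/16

Same 1,7,6: normalisation and zero-m 3j drop out of the ratio.
A: Δ: 2! 0! 12! / 15! → 1/1365; sum: t=1:−1/7257600 = -1/7257600; 3j²(1 7 6; 0 -4 4) = Δ·Π!·Σ² = 11/455  (sign -1)
B: Δ: 2! 0! 12! / 15! → 1/1365; sum: t=1:−1/604800 = -1/604800; 3j²(1 7 6; 0 1 -1) = Δ·Π!·Σ² = 16/455  (sign +1)
I_A²/I_B² = (11/455)/(16/455) = 11/16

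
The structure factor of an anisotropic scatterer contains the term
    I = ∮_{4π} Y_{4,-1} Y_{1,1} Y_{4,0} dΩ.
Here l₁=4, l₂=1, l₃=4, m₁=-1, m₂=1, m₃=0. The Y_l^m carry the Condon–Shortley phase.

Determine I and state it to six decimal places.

L=9 odd ⇒ parity kills the (l;000) factor ⇒ I = 0

0.000000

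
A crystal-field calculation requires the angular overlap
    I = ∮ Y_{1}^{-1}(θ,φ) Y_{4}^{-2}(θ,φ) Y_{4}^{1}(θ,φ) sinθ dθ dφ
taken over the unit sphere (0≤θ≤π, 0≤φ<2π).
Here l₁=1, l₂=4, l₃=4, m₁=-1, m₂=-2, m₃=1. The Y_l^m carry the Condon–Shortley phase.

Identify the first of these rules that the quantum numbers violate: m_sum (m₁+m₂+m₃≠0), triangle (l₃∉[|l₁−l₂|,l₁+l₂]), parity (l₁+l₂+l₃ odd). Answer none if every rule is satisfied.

Σmᵢ = -2  ✗
l₃∈[|l₁−l₂|,l₁+l₂]=[3,5], have l₃=4
Σlᵢ = 9 ⇒ odd

m_sum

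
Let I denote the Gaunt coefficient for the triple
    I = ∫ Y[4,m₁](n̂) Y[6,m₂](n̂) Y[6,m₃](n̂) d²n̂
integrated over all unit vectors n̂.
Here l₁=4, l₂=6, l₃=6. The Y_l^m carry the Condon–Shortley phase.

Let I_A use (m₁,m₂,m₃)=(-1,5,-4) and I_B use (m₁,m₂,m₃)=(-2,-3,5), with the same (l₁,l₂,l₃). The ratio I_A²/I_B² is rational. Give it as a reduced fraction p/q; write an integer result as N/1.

Shared (l₁,l₂,l₃)=(4,6,6): N and (l;000)² cancel in I_A²/I_B².
A: Δ = 4!·4!·8!/17! = 1/15315300; Racah Σ t=3..4: t=3:−1/967680 t=4:+1/725760 = 1/2903040; ⇒ 3j(4 6 6; -1 5 -4)² = 5/3094, sgn +1
B: Δ = 4!·4!·8!/17! = 1/15315300; Racah Σ t=2..3: t=2:+1/483840 t=3:−1/1451520 = 1/725760; ⇒ 3j(4 6 6; -2 -3 5)² = 24/1547, sgn -1
I_A²/I_B² = (5/3094)/(24/1547) = 5/48

5/48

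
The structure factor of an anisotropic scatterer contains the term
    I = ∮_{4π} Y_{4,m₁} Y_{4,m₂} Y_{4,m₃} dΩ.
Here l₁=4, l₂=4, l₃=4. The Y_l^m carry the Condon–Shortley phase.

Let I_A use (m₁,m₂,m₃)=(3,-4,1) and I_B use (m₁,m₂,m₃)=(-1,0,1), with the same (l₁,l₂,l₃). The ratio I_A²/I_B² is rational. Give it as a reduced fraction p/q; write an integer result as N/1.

490/81

Shared (l₁,l₂,l₃)=(4,4,4): N and (l;000)² cancel in I_A²/I_B².
A: Δ = 4!·4!·4!/13! = 1/450450; Racah Σ t=0..0: t=0:+1/3456 = 1/3456; ⇒ 3j(4 4 4; 3 -4 1)² = 35/1287, sgn -1
B: Δ = 4!·4!·4!/13! = 1/450450; Racah Σ t=1..4: t=1:−1/864 t=2:+1/96 t=3:−1/144 t=4:+1/3456 = 1/384; ⇒ 3j(4 4 4; -1 0 1)² = 9/2002, sgn -1
I_A²/I_B² = (35/1287)/(9/2002) = 490/81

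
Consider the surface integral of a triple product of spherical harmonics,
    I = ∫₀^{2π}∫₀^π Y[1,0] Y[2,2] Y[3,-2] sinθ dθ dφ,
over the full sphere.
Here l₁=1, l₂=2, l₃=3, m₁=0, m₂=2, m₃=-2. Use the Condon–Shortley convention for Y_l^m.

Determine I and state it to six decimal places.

0.184674

Checks pass: Σm=0; 6 even; l₃=3∈[1,3].
(2·1+1)(2·2+1)(2·3+1) = 105
Δ: 0! 2! 4! / 7! → 1/105
sum: t=0:+1/4 = 1/4
3j²(1 2 3; 0 0 0) = Δ·Π!·Σ² = 3/35  (sign -1)
sum: t=0:+1/24 = 1/24
3j²(1 2 3; 0 2 -2) = Δ·Π!·Σ² = 1/21  (sign -1)
combine: 4πI² = 105·3/35·1/21 = 3/7
take √, sign +1: I = 0.18467439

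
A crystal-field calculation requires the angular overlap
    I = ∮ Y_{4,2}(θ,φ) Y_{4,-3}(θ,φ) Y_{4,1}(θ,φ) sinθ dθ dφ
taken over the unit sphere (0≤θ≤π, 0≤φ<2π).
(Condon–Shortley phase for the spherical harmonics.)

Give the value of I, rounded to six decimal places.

Rules hold: Σm=0, L=12 even, 0≤4≤8.
N = 9·9·9 = 729
Δ = 4!·4!·4!/13! = 1/450450
Racah Σ t=0..4: t=0:+1/13824 t=1:−1/216 t=2:+1/64 t=3:−1/216 t=4:+1/13824 = 5/768
⇒ 3j(4 4 4; 0 0 0)² = 18/1001, sgn +1
Racah Σ t=0..1: t=0:+1/576 t=1:−1/864 = 1/1728
⇒ 3j(4 4 4; 2 -3 1)² = 5/1287, sgn -1
4πI² = N·(3j₀)²·(3jₘ)² = 7290/143143
I = -1·√(0.0509281/4π) = -0.06366105

-0.063661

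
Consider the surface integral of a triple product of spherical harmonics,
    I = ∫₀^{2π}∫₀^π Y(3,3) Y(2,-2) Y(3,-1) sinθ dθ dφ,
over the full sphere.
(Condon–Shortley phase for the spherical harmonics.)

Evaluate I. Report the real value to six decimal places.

0.132981

Checks pass: Σm=0; 8 even; l₃=3∈[1,5].
(2·3+1)(2·2+1)(2·3+1) = 245
Δ: 2! 4! 2! / 9! → 1/3780
sum: t=0:+1/24 t=1:−1/4 t=2:+1/24 = -1/6
3j²(3 2 3; 0 0 0) = Δ·Π!·Σ² = 4/105  (sign +1)
sum: t=0:+1/96 = 1/96
3j²(3 2 3; 3 -2 -1) = Δ·Π!·Σ² = 1/42  (sign +1)
combine: 4πI² = 245·4/105·1/42 = 2/9
take √, sign +1: I = 0.13298076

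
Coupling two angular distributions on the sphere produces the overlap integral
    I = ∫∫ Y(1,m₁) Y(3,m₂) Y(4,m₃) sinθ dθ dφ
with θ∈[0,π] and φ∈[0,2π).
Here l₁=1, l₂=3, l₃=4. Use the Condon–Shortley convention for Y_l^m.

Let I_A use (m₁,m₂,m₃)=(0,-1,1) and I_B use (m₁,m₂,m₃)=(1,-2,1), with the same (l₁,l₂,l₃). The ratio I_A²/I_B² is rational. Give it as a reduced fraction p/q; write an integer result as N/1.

5/1

l's match ⇒ only the (l;m) 3-j factors differ between A and B.
A: triangle coeff Δ(1,3,4) = 1/252; Σ_t [0,0]: t=0:+1/48 = 1/48; (3j)²=5/84 [(1 3 4; 0 -1 1)], sign=-1
B: triangle coeff Δ(1,3,4) = 1/252; Σ_t [0,0]: t=0:+1/240 = 1/240; (3j)²=1/84 [(1 3 4; 1 -2 1)], sign=-1
I_A²/I_B² = (5/84)/(1/84) = 5/1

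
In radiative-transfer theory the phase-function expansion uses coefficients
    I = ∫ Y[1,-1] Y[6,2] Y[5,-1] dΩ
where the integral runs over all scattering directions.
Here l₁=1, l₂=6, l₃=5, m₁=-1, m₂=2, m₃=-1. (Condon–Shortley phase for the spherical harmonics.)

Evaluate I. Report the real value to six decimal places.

Rules hold: Σm=0, L=12 even, 5≤5≤7.
N = 3·13·11 = 429
Δ = 2!·0!·10!/13! = 1/858
Racah Σ t=1..1: t=1:−1/14400 = -1/14400
⇒ 3j(1 6 5; 0 0 0)² = 6/143, sgn +1
Racah Σ t=2..2: t=2:+1/34560 = 1/34560
⇒ 3j(1 6 5; -1 2 -1)² = 14/429, sgn +1
4πI² = N·(3j₀)²·(3jₘ)² = 84/143
I = +1·√(0.587413/4π) = 0.21620548

0.216205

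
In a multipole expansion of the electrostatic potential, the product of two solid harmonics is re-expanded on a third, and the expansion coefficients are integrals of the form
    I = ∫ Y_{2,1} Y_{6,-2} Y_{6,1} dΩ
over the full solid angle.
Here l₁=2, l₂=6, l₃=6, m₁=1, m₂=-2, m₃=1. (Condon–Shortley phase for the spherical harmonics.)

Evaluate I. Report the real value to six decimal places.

0.088837

Checks pass: Σm=0; 14 even; l₃=6∈[4,8].
(2·2+1)(2·6+1)(2·6+1) = 845
Δ: 2! 2! 10! / 15! → 1/90090
sum: t=0:+1/69120 t=1:−1/14400 t=2:+1/69120 = -7/172800
3j²(2 6 6; 0 0 0) = Δ·Π!·Σ² = 14/715  (sign -1)
sum: t=0:+1/34560 t=1:−1/60480 = 1/80640
3j²(2 6 6; 1 -2 1) = Δ·Π!·Σ² = 6/1001  (sign -1)
combine: 4πI² = 845·14/715·6/1001 = 12/121
take √, sign +1: I = 0.08883682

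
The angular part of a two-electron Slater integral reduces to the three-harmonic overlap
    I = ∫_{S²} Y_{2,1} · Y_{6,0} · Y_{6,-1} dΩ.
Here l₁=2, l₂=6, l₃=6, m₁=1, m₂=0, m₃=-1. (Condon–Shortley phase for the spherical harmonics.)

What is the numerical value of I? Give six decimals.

-0.030344

Checks pass: Σm=0; 14 even; l₃=6∈[4,8].
(2·2+1)(2·6+1)(2·6+1) = 845
Δ: 2! 2! 10! / 15! → 1/90090
sum: t=0:+1/69120 t=1:−1/14400 t=2:+1/69120 = -7/172800
3j²(2 6 6; 0 0 0) = Δ·Π!·Σ² = 14/715  (sign -1)
sum: t=0:+1/34560 t=1:−1/28800 = -1/172800
3j²(2 6 6; 1 0 -1) = Δ·Π!·Σ² = 1/1430  (sign +1)
combine: 4πI² = 845·14/715·1/1430 = 7/605
take √, sign -1: I = -0.03034355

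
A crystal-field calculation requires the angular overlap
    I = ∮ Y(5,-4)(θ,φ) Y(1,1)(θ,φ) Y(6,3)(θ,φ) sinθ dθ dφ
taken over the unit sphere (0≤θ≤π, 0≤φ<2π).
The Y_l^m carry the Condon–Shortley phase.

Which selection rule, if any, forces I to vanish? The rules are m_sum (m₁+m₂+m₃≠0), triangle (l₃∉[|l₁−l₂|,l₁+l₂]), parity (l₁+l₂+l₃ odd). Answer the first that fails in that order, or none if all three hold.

azimuthal sum: -4 + 1 + 3 = 0  ✓
4 ≤ 6 ≤ 6 (triangle on l)  ✓
L = 5 + 1 + 6 = 12 (even)  ✓

none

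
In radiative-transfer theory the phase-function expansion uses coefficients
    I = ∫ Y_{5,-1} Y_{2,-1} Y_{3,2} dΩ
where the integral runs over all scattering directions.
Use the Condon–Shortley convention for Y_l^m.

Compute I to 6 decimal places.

Rules hold: Σm=0, L=10 even, 3≤3≤7.
N = 11·5·7 = 385
Δ = 4!·6!·0!/11! = 1/2310
Racah Σ t=2..2: t=2:+1/144 = 1/144
⇒ 3j(5 2 3; 0 0 0)² = 10/231, sgn -1
Racah Σ t=1..1: t=1:−1/720 = -1/720
⇒ 3j(5 2 3; -1 -1 2)² = 4/385, sgn +1
4πI² = N·(3j₀)²·(3jₘ)² = 40/231
I = -1·√(0.17316/4π) = -0.11738675

-0.117387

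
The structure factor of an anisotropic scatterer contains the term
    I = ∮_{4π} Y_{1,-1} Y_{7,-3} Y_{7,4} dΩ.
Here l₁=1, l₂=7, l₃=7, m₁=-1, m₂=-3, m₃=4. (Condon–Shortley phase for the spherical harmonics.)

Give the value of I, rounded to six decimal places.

l₁+l₂+l₃=15 is odd: 3j(l;000)=0 ⇒ I=0

0.000000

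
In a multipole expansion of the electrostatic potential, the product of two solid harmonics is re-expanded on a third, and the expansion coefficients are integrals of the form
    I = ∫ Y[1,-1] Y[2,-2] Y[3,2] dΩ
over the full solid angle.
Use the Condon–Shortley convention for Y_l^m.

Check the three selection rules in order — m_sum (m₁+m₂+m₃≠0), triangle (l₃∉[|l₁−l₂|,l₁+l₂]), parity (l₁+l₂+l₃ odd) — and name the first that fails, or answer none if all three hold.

m_sum

Σmᵢ = -1  ✗
l₃∈[|l₁−l₂|,l₁+l₂]=[1,3], have l₃=3
Σlᵢ = 6 ⇒ even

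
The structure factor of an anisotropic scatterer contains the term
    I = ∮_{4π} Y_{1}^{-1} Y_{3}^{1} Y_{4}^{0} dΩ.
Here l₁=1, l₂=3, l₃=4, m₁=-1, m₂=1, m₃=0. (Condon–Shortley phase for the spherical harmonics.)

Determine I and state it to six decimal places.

m-sum 0 ✓  L=8 even ✓  2≤4≤4 ✓
Π(2lᵢ+1) = 3×7×9 = 189
triangle coeff Δ(1,3,4) = 1/252
Σ_t [0,0]: t=0:+1/36 = 1/36
(3j)²=4/63 [(1 3 4; 0 0 0)], sign=+1
Σ_t [0,0]: t=0:+1/96 = 1/96
(3j)²=1/42 [(1 3 4; -1 1 0)], sign=+1
⇒ 4πI² = 2/7
I = (+1)√(2/7/(4π)) = 0.15078601

0.150786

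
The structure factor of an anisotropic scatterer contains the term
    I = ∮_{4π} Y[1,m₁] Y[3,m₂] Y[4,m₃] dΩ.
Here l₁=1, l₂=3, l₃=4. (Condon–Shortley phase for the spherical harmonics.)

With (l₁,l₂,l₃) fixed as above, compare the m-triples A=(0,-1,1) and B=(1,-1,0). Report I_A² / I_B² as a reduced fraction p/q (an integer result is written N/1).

5/2

l's match ⇒ only the (l;m) 3-j factors differ between A and B.
A: triangle coeff Δ(1,3,4) = 1/252; Σ_t [0,0]: t=0:+1/48 = 1/48; (3j)²=5/84 [(1 3 4; 0 -1 1)], sign=-1
B: triangle coeff Δ(1,3,4) = 1/252; Σ_t [0,0]: t=0:+1/96 = 1/96; (3j)²=1/42 [(1 3 4; 1 -1 0)], sign=+1
I_A²/I_B² = (5/84)/(1/42) = 5/2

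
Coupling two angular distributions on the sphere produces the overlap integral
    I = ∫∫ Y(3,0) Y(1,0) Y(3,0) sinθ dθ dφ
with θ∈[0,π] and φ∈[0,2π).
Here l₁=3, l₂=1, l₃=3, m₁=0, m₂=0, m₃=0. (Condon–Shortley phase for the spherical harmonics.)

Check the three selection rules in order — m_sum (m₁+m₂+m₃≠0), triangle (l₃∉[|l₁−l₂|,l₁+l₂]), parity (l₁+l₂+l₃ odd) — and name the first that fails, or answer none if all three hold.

parity

azimuthal sum: 0 + 0 + 0 = 0  ✓
2 ≤ 3 ≤ 4 (triangle on l)  ✓
L = 3 + 1 + 3 = 7 (odd)  ✗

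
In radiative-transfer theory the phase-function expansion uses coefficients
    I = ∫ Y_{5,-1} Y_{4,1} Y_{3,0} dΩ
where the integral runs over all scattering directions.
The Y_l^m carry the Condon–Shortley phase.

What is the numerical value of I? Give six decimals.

Checks pass: Σm=0; 12 even; l₃=3∈[1,9].
(2·5+1)(2·4+1)(2·3+1) = 693
Δ: 6! 4! 2! / 13! → 1/180180
sum: t=2:+1/576 t=3:−1/144 t=4:+1/576 = -1/288
3j²(5 4 3; 0 0 0) = Δ·Π!·Σ² = 20/1001  (sign +1)
sum: t=3:−1/432 t=4:+1/192 t=5:−1/1440 = 19/8640
3j²(5 4 3; -1 1 0) = Δ·Π!·Σ² = 361/30030  (sign -1)
combine: 4πI² = 693·20/1001·361/30030 = 2166/13013
take √, sign -1: I = -0.11508947

-0.115089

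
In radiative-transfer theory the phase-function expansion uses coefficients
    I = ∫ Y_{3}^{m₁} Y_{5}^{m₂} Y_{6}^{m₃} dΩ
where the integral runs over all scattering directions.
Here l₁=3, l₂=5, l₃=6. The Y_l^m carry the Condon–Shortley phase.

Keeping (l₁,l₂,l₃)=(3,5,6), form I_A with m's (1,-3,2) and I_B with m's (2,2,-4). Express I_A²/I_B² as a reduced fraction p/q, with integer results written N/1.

l's match ⇒ only the (l;m) 3-j factors differ between A and B.
A: triangle coeff Δ(3,5,6) = 1/675675; Σ_t [0,2]: t=0:+1/11520 t=1:−1/30240 t=2:+1/1935360 = 1/18432; (3j)²=7/429 [(3 5 6; 1 -3 2)], sign=+1
B: triangle coeff Δ(3,5,6) = 1/675675; Σ_t [0,1]: t=0:+1/60480 t=1:−1/34560 = -1/80640; (3j)²=6/1001 [(3 5 6; 2 2 -4)], sign=-1
I_A²/I_B² = (7/429)/(6/1001) = 49/18

49/18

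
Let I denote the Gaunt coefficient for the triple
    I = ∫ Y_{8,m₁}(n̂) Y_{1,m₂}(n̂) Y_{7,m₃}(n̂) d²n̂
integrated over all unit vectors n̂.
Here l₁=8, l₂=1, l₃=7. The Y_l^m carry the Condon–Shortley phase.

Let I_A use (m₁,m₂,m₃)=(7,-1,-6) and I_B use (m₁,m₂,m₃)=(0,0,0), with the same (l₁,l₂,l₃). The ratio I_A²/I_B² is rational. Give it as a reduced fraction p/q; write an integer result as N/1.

105/64

Shared (l₁,l₂,l₃)=(8,1,7): N and (l;000)² cancel in I_A²/I_B².
A: Δ = 2!·14!·0!/17! = 1/2040; Racah Σ t=0..0: t=0:+1/12454041600 = 1/12454041600; ⇒ 3j(8 1 7; 7 -1 -6)² = 7/136, sgn -1
B: Δ = 2!·14!·0!/17! = 1/2040; Racah Σ t=1..1: t=1:−1/25401600 = -1/25401600; ⇒ 3j(8 1 7; 0 0 0)² = 8/255, sgn +1
I_A²/I_B² = (7/136)/(8/255) = 105/64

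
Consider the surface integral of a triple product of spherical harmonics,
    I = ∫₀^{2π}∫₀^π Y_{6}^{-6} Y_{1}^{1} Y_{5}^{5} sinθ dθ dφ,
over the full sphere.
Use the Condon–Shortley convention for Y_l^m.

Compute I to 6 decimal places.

0.331940

m-sum 0 ✓  L=12 even ✓  5≤5≤7 ✓
Π(2lᵢ+1) = 13×3×11 = 429
triangle coeff Δ(6,1,5) = 1/858
Σ_t [1,1]: t=1:−1/14400 = -1/14400
(3j)²=6/143 [(6 1 5; 0 0 0)], sign=+1
Σ_t [2,2]: t=2:+1/7257600 = 1/7257600
(3j)²=1/13 [(6 1 5; -6 1 5)], sign=+1
⇒ 4πI² = 18/13
I = (+1)√(18/13/(4π)) = 0.33194004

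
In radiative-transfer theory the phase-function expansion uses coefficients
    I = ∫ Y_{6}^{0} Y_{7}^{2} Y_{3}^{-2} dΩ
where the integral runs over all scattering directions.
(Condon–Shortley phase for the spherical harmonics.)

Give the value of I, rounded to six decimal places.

m-sum 0 ✓  L=16 even ✓  1≤3≤13 ✓
Π(2lᵢ+1) = 13×15×7 = 1365
triangle coeff Δ(6,7,3) = 1/2042040
Σ_t [4,6]: t=4:+1/207360 t=5:−1/57600 t=6:+1/207360 = -1/129600
(3j)²=168/12155 [(6 7 3; 0 0 0)], sign=+1
Σ_t [5,6]: t=5:−1/345600 t=6:+1/207360 = 1/518400
(3j)²=12/2431 [(6 7 3; 0 2 -2)], sign=-1
⇒ 4πI² = 42336/454597
I = (-1)√(42336/454597/(4π)) = -0.08608683

-0.086087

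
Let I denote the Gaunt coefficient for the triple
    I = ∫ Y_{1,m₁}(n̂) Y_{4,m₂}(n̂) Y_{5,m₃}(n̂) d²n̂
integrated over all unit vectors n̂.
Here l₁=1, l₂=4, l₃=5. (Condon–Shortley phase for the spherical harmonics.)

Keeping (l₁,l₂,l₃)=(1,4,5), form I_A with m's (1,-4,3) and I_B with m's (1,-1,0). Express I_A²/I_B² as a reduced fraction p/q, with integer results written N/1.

Same 1,4,5: normalisation and zero-m 3j drop out of the ratio.
A: Δ: 0! 2! 8! / 11! → 1/495; sum: t=0:+1/80640 = 1/80640; 3j²(1 4 5; 1 -4 3) = Δ·Π!·Σ² = 1/495  (sign +1)
B: Δ: 0! 2! 8! / 11! → 1/495; sum: t=0:+1/1440 = 1/1440; 3j²(1 4 5; 1 -1 0) = Δ·Π!·Σ² = 2/99  (sign -1)
I_A²/I_B² = (1/495)/(2/99) = 1/10

1/10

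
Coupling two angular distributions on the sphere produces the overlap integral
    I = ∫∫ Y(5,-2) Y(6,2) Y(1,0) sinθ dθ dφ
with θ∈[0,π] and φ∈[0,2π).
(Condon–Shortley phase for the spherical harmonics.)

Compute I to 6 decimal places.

0.231133

m-sum 0 ✓  L=12 even ✓  1≤1≤11 ✓
Π(2lᵢ+1) = 11×13×3 = 429
triangle coeff Δ(5,6,1) = 1/858
Σ_t [5,5]: t=5:−1/14400 = -1/14400
(3j)²=6/143 [(5 6 1; 0 0 0)], sign=+1
Σ_t [7,7]: t=7:−1/30240 = -1/30240
(3j)²=16/429 [(5 6 1; -2 2 0)], sign=+1
⇒ 4πI² = 96/143
I = (+1)√(96/143/(4π)) = 0.23113338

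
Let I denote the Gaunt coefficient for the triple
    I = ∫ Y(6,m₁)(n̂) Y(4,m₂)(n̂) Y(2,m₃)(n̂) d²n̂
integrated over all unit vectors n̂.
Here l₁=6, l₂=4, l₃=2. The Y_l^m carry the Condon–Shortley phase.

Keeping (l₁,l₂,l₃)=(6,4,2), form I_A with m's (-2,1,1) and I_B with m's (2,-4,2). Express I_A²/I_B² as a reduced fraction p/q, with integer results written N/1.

l's match ⇒ only the (l;m) 3-j factors differ between A and B.
A: triangle coeff Δ(6,4,2) = 1/6435; Σ_t [5,5]: t=5:−1/4320 = -1/4320; (3j)²=224/6435 [(6 4 2; -2 1 1)], sign=+1
B: triangle coeff Δ(6,4,2) = 1/6435; Σ_t [0,0]: t=0:+1/967680 = 1/967680; (3j)²=1/6435 [(6 4 2; 2 -4 2)], sign=+1
I_A²/I_B² = (224/6435)/(1/6435) = 224/1

224/1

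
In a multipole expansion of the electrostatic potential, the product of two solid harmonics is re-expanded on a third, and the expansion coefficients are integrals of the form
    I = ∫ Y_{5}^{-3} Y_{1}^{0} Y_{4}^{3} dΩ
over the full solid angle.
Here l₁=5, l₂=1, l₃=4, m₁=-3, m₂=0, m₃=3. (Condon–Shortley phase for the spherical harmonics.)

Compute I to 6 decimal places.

Checks pass: Σm=0; 10 even; l₃=4∈[4,6].
(2·5+1)(2·1+1)(2·4+1) = 297
Δ: 2! 8! 0! / 11! → 1/495
sum: t=1:−1/576 = -1/576
3j²(5 1 4; 0 0 0) = Δ·Π!·Σ² = 5/99  (sign -1)
sum: t=1:−1/5040 = -1/5040
3j²(5 1 4; -3 0 3) = Δ·Π!·Σ² = 16/495  (sign +1)
combine: 4πI² = 297·5/99·16/495 = 16/33
take √, sign -1: I = -0.19642560

-0.196426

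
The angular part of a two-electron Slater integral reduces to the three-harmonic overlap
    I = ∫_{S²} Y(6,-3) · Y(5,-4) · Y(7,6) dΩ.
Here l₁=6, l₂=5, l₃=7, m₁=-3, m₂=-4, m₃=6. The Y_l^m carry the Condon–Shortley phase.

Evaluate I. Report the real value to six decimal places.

-3 − 4 + 6 = -1 ≠ 0: azimuthal integral kills it; I = 0

0.000000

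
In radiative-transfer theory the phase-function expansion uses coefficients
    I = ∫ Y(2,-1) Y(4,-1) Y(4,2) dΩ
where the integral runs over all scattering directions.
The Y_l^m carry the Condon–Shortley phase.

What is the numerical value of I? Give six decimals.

0.127700

Checks pass: Σm=0; 10 even; l₃=4∈[2,6].
(2·2+1)(2·4+1)(2·4+1) = 405
Δ: 2! 2! 6! / 11! → 1/13860
sum: t=0:+1/192 t=1:−1/36 t=2:+1/192 = -5/288
3j²(2 4 4; 0 0 0) = Δ·Π!·Σ² = 20/693  (sign -1)
sum: t=1:−1/96 t=2:+1/240 = -1/160
3j²(2 4 4; -1 -1 2) = Δ·Π!·Σ² = 27/1540  (sign -1)
combine: 4πI² = 405·20/693·27/1540 = 1215/5929
take √, sign +1: I = 0.12770047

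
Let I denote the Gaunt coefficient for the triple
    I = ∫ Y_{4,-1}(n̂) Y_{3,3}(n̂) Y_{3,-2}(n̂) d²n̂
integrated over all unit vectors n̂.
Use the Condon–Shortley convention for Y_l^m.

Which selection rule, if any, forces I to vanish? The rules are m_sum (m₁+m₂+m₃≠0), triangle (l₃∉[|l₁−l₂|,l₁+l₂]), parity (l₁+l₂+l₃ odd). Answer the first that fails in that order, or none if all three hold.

Σmᵢ = 0  ✓
l₃∈[|l₁−l₂|,l₁+l₂]=[1,7], have l₃=3  ✓
Σlᵢ = 10 ⇒ even  ✓

none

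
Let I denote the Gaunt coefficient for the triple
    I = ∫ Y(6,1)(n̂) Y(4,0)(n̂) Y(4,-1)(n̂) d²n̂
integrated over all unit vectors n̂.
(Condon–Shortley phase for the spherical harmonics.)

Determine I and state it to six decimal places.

-0.103072

Checks pass: Σm=0; 14 even; l₃=4∈[2,10].
(2·6+1)(2·4+1)(2·4+1) = 1053
Δ: 6! 6! 2! / 15! → 1/1261260
sum: t=2:+1/4608 t=3:−1/1296 t=4:+1/4608 = -7/20736
3j²(6 4 4; 0 0 0) = Δ·Π!·Σ² = 20/1287  (sign -1)
sum: t=2:+1/3456 t=3:−1/1728 t=4:+1/11520 = -7/34560
3j²(6 4 4; 1 0 -1) = Δ·Π!·Σ² = 7/858  (sign +1)
combine: 4πI² = 1053·20/1287·7/858 = 210/1573
take √, sign -1: I = -0.10307192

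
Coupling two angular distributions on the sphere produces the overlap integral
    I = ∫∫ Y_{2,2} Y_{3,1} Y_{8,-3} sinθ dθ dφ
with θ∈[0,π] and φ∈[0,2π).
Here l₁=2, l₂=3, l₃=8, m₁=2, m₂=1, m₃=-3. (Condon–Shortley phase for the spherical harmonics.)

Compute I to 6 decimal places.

triangle: need 1≤l₃≤5, have 8; I=0

0.000000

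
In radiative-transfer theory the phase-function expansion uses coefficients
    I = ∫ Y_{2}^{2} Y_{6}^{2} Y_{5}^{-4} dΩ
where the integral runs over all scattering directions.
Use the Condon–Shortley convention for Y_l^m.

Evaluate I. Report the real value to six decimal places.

l₁+l₂+l₃=13 is odd: 3j(l;000)=0 ⇒ I=0

0.000000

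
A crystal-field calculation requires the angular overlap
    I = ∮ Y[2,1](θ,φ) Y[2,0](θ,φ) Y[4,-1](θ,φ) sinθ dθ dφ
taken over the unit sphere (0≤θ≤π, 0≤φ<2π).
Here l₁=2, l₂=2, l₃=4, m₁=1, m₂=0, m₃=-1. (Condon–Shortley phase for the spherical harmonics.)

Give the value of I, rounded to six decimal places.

-0.220728

Rules hold: Σm=0, L=8 even, 0≤4≤4.
N = 5·5·9 = 225
Δ = 0!·4!·4!/9! = 1/630
Racah Σ t=0..0: t=0:+1/16 = 1/16
⇒ 3j(2 2 4; 0 0 0)² = 2/35, sgn +1
Racah Σ t=0..0: t=0:+1/24 = 1/24
⇒ 3j(2 2 4; 1 0 -1)² = 1/21, sgn -1
4πI² = N·(3j₀)²·(3jₘ)² = 30/49
I = -1·√(0.612245/4π) = -0.22072812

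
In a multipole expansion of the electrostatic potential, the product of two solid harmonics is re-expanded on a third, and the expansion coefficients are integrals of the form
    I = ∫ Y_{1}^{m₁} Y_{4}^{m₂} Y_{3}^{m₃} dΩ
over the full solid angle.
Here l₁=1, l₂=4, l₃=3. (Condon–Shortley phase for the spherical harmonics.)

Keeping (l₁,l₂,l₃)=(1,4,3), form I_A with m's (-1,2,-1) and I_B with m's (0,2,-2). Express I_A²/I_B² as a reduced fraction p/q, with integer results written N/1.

5/4

Shared (l₁,l₂,l₃)=(1,4,3): N and (l;000)² cancel in I_A²/I_B².
A: Δ = 2!·0!·6!/9! = 1/252; Racah Σ t=2..2: t=2:+1/96 = 1/96; ⇒ 3j(1 4 3; -1 2 -1)² = 5/84, sgn +1
B: Δ = 2!·0!·6!/9! = 1/252; Racah Σ t=1..1: t=1:−1/120 = -1/120; ⇒ 3j(1 4 3; 0 2 -2)² = 1/21, sgn +1
I_A²/I_B² = (5/84)/(1/21) = 5/4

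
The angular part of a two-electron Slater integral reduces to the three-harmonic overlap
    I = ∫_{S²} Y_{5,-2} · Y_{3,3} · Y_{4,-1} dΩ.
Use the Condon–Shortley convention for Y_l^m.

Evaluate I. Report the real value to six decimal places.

-0.179179

Rules hold: Σm=0, L=12 even, 2≤4≤8.
N = 11·7·9 = 693
Δ = 4!·6!·2!/13! = 1/180180
Racah Σ t=1..3: t=1:−1/576 t=2:+1/144 t=3:−1/576 = 1/288
⇒ 3j(5 3 4; 0 0 0)² = 20/1001, sgn +1
Racah Σ t=4..4: t=4:+1/1728 = 1/1728
⇒ 3j(5 3 4; -2 3 -1)² = 25/858, sgn -1
4πI² = N·(3j₀)²·(3jₘ)² = 750/1859
I = -1·√(0.403443/4π) = -0.17917854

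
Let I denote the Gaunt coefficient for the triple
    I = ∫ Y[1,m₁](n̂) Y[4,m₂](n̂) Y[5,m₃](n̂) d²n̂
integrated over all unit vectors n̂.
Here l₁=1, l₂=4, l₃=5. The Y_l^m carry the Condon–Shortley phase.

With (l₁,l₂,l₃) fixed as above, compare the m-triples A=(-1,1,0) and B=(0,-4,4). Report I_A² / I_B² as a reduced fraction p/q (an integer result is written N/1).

10/9

l's match ⇒ only the (l;m) 3-j factors differ between A and B.
A: triangle coeff Δ(1,4,5) = 1/495; Σ_t [0,0]: t=0:+1/1440 = 1/1440; (3j)²=2/99 [(1 4 5; -1 1 0)], sign=-1
B: triangle coeff Δ(1,4,5) = 1/495; Σ_t [0,0]: t=0:+1/40320 = 1/40320; (3j)²=1/55 [(1 4 5; 0 -4 4)], sign=-1
I_A²/I_B² = (2/99)/(1/55) = 10/9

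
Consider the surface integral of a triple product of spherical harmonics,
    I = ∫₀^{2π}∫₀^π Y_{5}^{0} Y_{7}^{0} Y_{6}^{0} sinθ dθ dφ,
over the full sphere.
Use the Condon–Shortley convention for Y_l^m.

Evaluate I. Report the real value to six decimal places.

0.118801

Checks pass: Σm=0; 18 even; l₃=6∈[2,12].
(2·5+1)(2·7+1)(2·6+1) = 2145
Δ: 6! 4! 8! / 19! → 1/174594420
sum: t=1:−1/4147200 t=2:+1/207360 t=3:−1/82944 t=4:+1/207360 t=5:−1/4147200 = -1/345600
3j²(5 7 6; 0 0 0) = Δ·Π!·Σ² = 420/46189  (sign -1)
(m-triple is (0,0,0) — same symbol as above.)
combine: 4πI² = 2145·420/46189·420/46189 = 2646000/14919047
take √, sign +1: I = 0.11880082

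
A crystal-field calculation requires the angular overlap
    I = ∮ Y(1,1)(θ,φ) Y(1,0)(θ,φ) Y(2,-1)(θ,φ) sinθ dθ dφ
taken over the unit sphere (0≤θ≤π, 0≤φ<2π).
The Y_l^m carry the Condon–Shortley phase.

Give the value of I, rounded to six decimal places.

-0.218510

Rules hold: Σm=0, L=4 even, 0≤2≤2.
N = 3·3·5 = 45
Δ = 0!·2!·2!/5! = 1/30
Racah Σ t=0..0: t=0:+1/1 = 1/1
⇒ 3j(1 1 2; 0 0 0)² = 2/15, sgn +1
Racah Σ t=0..0: t=0:+1/2 = 1/2
⇒ 3j(1 1 2; 1 0 -1)² = 1/10, sgn -1
4πI² = N·(3j₀)²·(3jₘ)² = 3/5
I = -1·√(0.6/4π) = -0.21850969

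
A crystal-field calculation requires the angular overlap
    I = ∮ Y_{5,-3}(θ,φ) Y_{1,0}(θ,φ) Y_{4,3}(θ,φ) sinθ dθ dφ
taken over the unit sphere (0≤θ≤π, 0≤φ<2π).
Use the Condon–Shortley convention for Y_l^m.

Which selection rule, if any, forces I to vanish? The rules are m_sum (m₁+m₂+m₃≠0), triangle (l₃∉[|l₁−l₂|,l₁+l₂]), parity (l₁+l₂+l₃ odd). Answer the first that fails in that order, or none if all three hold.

none

Σmᵢ = 0  ✓
l₃∈[|l₁−l₂|,l₁+l₂]=[4,6], have l₃=4  ✓
Σlᵢ = 10 ⇒ even  ✓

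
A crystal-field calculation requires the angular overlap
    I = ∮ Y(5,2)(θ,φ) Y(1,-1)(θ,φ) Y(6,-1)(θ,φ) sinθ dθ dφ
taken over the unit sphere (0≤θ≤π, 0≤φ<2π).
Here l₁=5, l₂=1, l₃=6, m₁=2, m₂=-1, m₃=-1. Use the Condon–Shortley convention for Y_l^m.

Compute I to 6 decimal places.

-0.129207

Checks pass: Σm=0; 12 even; l₃=6∈[4,6].
(2·5+1)(2·1+1)(2·6+1) = 429
Δ: 0! 10! 2! / 13! → 1/858
sum: t=0:+1/14400 = 1/14400
3j²(5 1 6; 0 0 0) = Δ·Π!·Σ² = 6/143  (sign +1)
sum: t=0:+1/60480 = 1/60480
3j²(5 1 6; 2 -1 -1) = Δ·Π!·Σ² = 5/429  (sign -1)
combine: 4πI² = 429·6/143·5/429 = 30/143
take √, sign -1: I = -0.12920749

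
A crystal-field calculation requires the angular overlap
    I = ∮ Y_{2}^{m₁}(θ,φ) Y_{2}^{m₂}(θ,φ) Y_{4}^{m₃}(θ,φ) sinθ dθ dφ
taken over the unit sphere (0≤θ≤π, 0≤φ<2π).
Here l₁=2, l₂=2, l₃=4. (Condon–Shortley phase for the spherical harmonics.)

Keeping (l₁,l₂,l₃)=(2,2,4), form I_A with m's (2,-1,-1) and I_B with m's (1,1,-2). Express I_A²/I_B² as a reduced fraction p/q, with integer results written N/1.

1/8

Shared (l₁,l₂,l₃)=(2,2,4): N and (l;000)² cancel in I_A²/I_B².
A: Δ = 0!·4!·4!/9! = 1/630; Racah Σ t=0..0: t=0:+1/144 = 1/144; ⇒ 3j(2 2 4; 2 -1 -1)² = 1/126, sgn -1
B: Δ = 0!·4!·4!/9! = 1/630; Racah Σ t=0..0: t=0:+1/36 = 1/36; ⇒ 3j(2 2 4; 1 1 -2)² = 4/63, sgn +1
I_A²/I_B² = (1/126)/(4/63) = 1/8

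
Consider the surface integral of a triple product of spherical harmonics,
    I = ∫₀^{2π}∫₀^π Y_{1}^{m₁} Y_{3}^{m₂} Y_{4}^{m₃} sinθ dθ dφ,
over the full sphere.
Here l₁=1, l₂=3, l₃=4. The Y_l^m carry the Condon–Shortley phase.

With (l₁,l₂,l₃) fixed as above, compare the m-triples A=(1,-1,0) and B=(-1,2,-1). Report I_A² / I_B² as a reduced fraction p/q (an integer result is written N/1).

Shared (l₁,l₂,l₃)=(1,3,4): N and (l;000)² cancel in I_A²/I_B².
A: Δ = 0!·2!·6!/9! = 1/252; Racah Σ t=0..0: t=0:+1/96 = 1/96; ⇒ 3j(1 3 4; 1 -1 0)² = 1/42, sgn +1
B: Δ = 0!·2!·6!/9! = 1/252; Racah Σ t=0..0: t=0:+1/240 = 1/240; ⇒ 3j(1 3 4; -1 2 -1)² = 1/84, sgn -1
I_A²/I_B² = (1/42)/(1/84) = 2/1

2/1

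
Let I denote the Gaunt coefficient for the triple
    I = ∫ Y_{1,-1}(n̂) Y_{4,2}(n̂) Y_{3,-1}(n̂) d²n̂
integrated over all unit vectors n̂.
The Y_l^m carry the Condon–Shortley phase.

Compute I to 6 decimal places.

Checks pass: Σm=0; 8 even; l₃=3∈[3,5].
(2·1+1)(2·4+1)(2·3+1) = 189
Δ: 2! 0! 6! / 9! → 1/252
sum: t=1:−1/36 = -1/36
3j²(1 4 3; 0 0 0) = Δ·Π!·Σ² = 4/63  (sign +1)
sum: t=2:+1/96 = 1/96
3j²(1 4 3; -1 2 -1) = Δ·Π!·Σ² = 5/84  (sign +1)
combine: 4πI² = 189·4/63·5/84 = 5/7
take √, sign +1: I = 0.23841361

0.238414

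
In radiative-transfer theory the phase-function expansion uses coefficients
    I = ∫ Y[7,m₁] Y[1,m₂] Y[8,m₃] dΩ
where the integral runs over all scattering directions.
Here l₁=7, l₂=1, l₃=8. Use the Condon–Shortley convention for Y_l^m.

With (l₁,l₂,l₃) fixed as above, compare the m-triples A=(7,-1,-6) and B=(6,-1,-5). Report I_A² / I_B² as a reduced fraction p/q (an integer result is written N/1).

Shared (l₁,l₂,l₃)=(7,1,8): N and (l;000)² cancel in I_A²/I_B².
A: Δ = 0!·14!·2!/17! = 1/2040; Racah Σ t=0..0: t=0:+1/174356582400 = 1/174356582400; ⇒ 3j(7 1 8; 7 -1 -6)² = 1/2040, sgn +1
B: Δ = 0!·14!·2!/17! = 1/2040; Racah Σ t=0..0: t=0:+1/12454041600 = 1/12454041600; ⇒ 3j(7 1 8; 6 -1 -5)² = 1/680, sgn -1
I_A²/I_B² = (1/2040)/(1/680) = 1/3

1/3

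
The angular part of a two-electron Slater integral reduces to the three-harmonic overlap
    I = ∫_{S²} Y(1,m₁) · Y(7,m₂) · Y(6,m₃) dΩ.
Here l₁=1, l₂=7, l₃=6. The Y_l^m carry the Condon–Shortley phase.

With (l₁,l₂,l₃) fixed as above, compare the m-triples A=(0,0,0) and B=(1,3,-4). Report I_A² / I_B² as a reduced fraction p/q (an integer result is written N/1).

l's match ⇒ only the (l;m) 3-j factors differ between A and B.
A: triangle coeff Δ(1,7,6) = 1/1365; Σ_t [1,1]: t=1:−1/518400 = -1/518400; (3j)²=7/195 [(1 7 6; 0 0 0)], sign=-1
B: triangle coeff Δ(1,7,6) = 1/1365; Σ_t [0,0]: t=0:+1/14515200 = 1/14515200; (3j)²=2/455 [(1 7 6; 1 3 -4)], sign=+1
I_A²/I_B² = (7/195)/(2/455) = 49/6

49/6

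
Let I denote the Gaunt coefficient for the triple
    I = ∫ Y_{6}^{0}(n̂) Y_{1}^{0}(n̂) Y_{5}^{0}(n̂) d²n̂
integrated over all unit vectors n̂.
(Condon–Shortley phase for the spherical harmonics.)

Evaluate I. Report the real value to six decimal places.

0.245154

Checks pass: Σm=0; 12 even; l₃=5∈[5,7].
(2·6+1)(2·1+1)(2·5+1) = 429
Δ: 2! 10! 0! / 13! → 1/858
sum: t=1:−1/14400 = -1/14400
3j²(6 1 5; 0 0 0) = Δ·Π!·Σ² = 6/143  (sign +1)
(m-triple is (0,0,0) — same symbol as above.)
combine: 4πI² = 429·6/143·6/143 = 108/143
take √, sign +1: I = 0.24515397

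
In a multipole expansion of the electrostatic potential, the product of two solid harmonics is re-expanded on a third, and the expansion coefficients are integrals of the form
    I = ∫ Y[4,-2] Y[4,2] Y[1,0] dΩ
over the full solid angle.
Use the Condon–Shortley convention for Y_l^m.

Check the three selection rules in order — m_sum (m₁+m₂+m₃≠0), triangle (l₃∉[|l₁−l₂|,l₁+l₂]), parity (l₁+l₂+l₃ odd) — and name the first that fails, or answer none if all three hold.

parity

Σmᵢ = 0  ✓
l₃∈[|l₁−l₂|,l₁+l₂]=[0,8], have l₃=1  ✓
Σlᵢ = 9 ⇒ odd  ✗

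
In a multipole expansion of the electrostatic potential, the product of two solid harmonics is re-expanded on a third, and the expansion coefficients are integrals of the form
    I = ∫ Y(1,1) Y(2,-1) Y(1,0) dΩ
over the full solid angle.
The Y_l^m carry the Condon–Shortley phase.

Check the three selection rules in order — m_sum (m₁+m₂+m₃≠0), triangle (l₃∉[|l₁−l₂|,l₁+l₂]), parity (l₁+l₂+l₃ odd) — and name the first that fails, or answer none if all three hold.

none

azimuthal sum: 1 − 1 + 0 = 0  ✓
1 ≤ 1 ≤ 3 (triangle on l)  ✓
L = 1 + 2 + 1 = 4 (even)  ✓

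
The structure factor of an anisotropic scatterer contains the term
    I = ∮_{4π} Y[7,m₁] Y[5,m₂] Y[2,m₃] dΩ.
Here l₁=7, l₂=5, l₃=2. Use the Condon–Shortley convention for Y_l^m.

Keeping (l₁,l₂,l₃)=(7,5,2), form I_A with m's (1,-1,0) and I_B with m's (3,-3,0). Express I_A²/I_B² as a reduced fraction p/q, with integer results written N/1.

Same 7,5,2: normalisation and zero-m 3j drop out of the ratio.
A: Δ: 10! 4! 0! / 15! → 1/15015; sum: t=4:+1/69120 = 1/69120; 3j²(7 5 2; 1 -1 0) = Δ·Π!·Σ² = 4/143  (sign +1)
B: Δ: 10! 4! 0! / 15! → 1/15015; sum: t=2:+1/322560 = 1/322560; 3j²(7 5 2; 3 -3 0) = Δ·Π!·Σ² = 18/1001  (sign +1)
I_A²/I_B² = (4/143)/(18/1001) = 14/9

14/9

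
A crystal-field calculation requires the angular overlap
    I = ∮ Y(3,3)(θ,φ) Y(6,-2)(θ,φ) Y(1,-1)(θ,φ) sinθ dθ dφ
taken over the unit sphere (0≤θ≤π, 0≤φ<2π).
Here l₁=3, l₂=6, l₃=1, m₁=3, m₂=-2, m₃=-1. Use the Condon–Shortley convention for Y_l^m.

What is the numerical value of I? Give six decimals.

0.000000

triangle: need 3≤l₃≤9, have 1; I=0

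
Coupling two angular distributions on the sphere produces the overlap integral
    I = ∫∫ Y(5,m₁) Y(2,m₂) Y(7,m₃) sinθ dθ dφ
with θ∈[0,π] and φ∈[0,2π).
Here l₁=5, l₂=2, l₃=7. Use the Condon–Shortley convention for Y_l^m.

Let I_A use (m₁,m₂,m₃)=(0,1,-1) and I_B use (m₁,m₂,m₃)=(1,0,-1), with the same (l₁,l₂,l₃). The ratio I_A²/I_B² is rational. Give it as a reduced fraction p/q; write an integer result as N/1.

4/5

l's match ⇒ only the (l;m) 3-j factors differ between A and B.
A: triangle coeff Δ(5,2,7) = 1/15015; Σ_t [0,0]: t=0:+1/86400 = 1/86400; (3j)²=16/715 [(5 2 7; 0 1 -1)], sign=+1
B: triangle coeff Δ(5,2,7) = 1/15015; Σ_t [0,0]: t=0:+1/69120 = 1/69120; (3j)²=4/143 [(5 2 7; 1 0 -1)], sign=+1
I_A²/I_B² = (16/715)/(4/143) = 4/5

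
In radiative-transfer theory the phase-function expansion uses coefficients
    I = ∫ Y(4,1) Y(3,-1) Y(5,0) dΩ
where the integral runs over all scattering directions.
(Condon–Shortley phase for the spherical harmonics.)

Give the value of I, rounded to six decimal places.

m-sum 0 ✓  L=12 even ✓  1≤5≤7 ✓
Π(2lᵢ+1) = 9×7×11 = 693
triangle coeff Δ(4,3,5) = 1/180180
Σ_t [0,2]: t=0:+1/576 t=1:−1/144 t=2:+1/576 = -1/288
(3j)²=20/1001 [(4 3 5; 0 0 0)], sign=+1
Σ_t [0,2]: t=0:+1/288 t=1:−1/288 t=2:+1/5760 = 1/5760
(3j)²=1/12012 [(4 3 5; 1 -1 0)], sign=-1
⇒ 4πI² = 15/13013
I = (-1)√(15/13013/(4π)) = -0.00957750

-0.009577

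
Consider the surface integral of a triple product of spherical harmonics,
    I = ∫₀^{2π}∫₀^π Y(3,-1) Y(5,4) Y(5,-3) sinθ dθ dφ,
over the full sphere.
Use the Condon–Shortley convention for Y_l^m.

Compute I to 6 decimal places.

0.000000

L=13 odd ⇒ parity kills the (l;000) factor ⇒ I = 0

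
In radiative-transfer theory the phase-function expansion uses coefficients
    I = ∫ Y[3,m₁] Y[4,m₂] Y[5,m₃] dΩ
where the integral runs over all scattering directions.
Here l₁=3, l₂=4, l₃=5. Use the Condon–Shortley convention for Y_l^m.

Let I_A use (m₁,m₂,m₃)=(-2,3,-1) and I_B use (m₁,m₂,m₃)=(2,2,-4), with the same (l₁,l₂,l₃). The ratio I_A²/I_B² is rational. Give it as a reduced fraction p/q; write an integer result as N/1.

Same 3,4,5: normalisation and zero-m 3j drop out of the ratio.
A: Δ: 2! 4! 6! / 13! → 1/180180; sum: t=1:−1/17280 t=2:+1/1440 = 11/17280; 3j²(3 4 5; -2 3 -1) = Δ·Π!·Σ² = 11/468  (sign +1)
B: Δ: 2! 4! 6! / 13! → 1/180180; sum: t=0:+1/8640 t=1:−1/2880 = -1/4320; 3j²(3 4 5; 2 2 -4) = Δ·Π!·Σ² = 8/429  (sign +1)
I_A²/I_B² = (11/468)/(8/429) = 121/96

121/96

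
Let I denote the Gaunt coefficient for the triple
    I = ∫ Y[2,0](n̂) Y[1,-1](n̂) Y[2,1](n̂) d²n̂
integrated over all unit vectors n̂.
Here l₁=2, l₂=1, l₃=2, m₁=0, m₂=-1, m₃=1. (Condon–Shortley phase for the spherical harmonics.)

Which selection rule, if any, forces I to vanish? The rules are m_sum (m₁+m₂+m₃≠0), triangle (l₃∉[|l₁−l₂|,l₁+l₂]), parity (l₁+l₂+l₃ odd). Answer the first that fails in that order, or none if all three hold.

m₁+m₂+m₃ = 0 − 1 + 1 = 0  ✓
triangle: |2−1|=1 ≤ l₃=2 ≤ 2+1=3  ✓
parity: l₁+l₂+l₃ = 5 is odd  ✗

parity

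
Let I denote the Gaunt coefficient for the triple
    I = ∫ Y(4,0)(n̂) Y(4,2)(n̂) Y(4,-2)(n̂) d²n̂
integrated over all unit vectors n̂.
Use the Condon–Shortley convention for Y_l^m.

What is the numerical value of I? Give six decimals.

-0.083698

m-sum 0 ✓  L=12 even ✓  0≤4≤8 ✓
Π(2lᵢ+1) = 9×9×9 = 729
triangle coeff Δ(4,4,4) = 1/450450
Σ_t [0,4]: t=0:+1/13824 t=1:−1/216 t=2:+1/64 t=3:−1/216 t=4:+1/13824 = 5/768
(3j)²=18/1001 [(4 4 4; 0 0 0)], sign=+1
Σ_t [2,4]: t=2:+1/384 t=3:−1/216 t=4:+1/2304 = -11/6912
(3j)²=11/1638 [(4 4 4; 0 2 -2)], sign=-1
⇒ 4πI² = 729/8281
I = (-1)√(729/8281/(4π)) = -0.08369845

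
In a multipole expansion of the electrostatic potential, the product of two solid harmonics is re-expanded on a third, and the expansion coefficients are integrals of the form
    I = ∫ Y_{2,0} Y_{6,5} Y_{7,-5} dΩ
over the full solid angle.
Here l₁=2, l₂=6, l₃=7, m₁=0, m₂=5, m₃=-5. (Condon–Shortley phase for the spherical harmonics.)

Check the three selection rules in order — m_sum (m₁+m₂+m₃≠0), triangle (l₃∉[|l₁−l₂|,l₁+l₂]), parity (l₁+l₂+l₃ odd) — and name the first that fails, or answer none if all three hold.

azimuthal sum: 0 + 5 − 5 = 0  ✓
4 ≤ 7 ≤ 8 (triangle on l)  ✓
L = 2 + 6 + 7 = 15 (odd)  ✗

parity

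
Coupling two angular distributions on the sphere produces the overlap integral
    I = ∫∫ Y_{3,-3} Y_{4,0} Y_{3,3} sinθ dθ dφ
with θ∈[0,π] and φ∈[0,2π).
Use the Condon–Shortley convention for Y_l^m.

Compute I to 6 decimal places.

Checks pass: Σm=0; 10 even; l₃=3∈[1,7].
(2·3+1)(2·4+1)(2·3+1) = 441
Δ: 4! 2! 4! / 11! → 1/34650
sum: t=1:−1/72 t=2:+1/16 t=3:−1/72 = 5/144
3j²(3 4 3; 0 0 0) = Δ·Π!·Σ² = 2/77  (sign -1)
sum: t=4:+1/1152 = 1/1152
3j²(3 4 3; -3 0 3) = Δ·Π!·Σ² = 1/154  (sign +1)
combine: 4πI² = 441·2/77·1/154 = 9/121
take √, sign -1: I = -0.07693494

-0.076935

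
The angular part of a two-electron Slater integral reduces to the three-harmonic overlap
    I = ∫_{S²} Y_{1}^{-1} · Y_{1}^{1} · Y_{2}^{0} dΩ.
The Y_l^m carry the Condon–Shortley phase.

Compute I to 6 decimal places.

Checks pass: Σm=0; 4 even; l₃=2∈[0,2].
(2·1+1)(2·1+1)(2·2+1) = 45
Δ: 0! 2! 2! / 5! → 1/30
sum: t=0:+1/1 = 1/1
3j²(1 1 2; 0 0 0) = Δ·Π!·Σ² = 2/15  (sign +1)
sum: t=0:+1/4 = 1/4
3j²(1 1 2; -1 1 0) = Δ·Π!·Σ² = 1/30  (sign +1)
combine: 4πI² = 45·2/15·1/30 = 1/5
take √, sign +1: I = 0.12615663

0.126157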